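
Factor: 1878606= 2^1*3^3*19^1*1831^1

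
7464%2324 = 492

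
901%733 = 168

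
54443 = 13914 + 40529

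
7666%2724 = 2218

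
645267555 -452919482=192348073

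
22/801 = 22/801 = 0.03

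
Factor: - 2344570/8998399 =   -  2^1*5^1*97^ (  -  1)*92767^( - 1)*234457^1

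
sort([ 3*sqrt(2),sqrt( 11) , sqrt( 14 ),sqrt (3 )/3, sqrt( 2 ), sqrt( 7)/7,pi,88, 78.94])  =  [sqrt(7)/7,sqrt (3 ) /3,sqrt( 2 ), pi,sqrt( 11 ),sqrt( 14),3*sqrt( 2 ), 78.94, 88 ] 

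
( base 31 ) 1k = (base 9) 56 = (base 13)3C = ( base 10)51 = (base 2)110011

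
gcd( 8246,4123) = 4123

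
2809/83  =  33 + 70/83 =33.84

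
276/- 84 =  - 23/7 = -3.29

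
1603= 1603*1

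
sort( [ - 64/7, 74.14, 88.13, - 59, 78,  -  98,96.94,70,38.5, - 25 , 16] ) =[ - 98 , - 59, - 25,-64/7, 16,38.5, 70,74.14,78, 88.13,96.94 ] 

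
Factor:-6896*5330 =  - 2^5*5^1*13^1*41^1*431^1 = -36755680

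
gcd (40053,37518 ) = 507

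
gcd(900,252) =36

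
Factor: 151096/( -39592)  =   - 7^( - 2)*11^1 * 17^1 = - 187/49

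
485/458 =485/458 = 1.06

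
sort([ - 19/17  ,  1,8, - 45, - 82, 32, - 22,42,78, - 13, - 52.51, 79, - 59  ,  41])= [ - 82, - 59, - 52.51,- 45, - 22, - 13, - 19/17, 1,8, 32,41,  42,78,79] 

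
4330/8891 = 4330/8891   =  0.49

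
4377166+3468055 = 7845221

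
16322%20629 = 16322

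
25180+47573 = 72753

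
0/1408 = 0 = 0.00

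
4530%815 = 455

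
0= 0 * 54797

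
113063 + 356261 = 469324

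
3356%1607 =142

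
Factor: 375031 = 127^1*2953^1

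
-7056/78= - 91 + 7/13 = - 90.46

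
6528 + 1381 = 7909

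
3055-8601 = -5546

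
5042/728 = 2521/364   =  6.93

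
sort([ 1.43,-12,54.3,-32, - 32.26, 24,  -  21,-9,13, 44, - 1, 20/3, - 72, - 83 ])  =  [ - 83, - 72,- 32.26, - 32, - 21,  -  12,  -  9, - 1, 1.43 , 20/3,13 , 24,44,54.3 ]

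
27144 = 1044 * 26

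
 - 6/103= - 6/103 = - 0.06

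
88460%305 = 10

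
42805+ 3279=46084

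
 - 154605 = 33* ( - 4685 ) 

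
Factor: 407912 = 2^3 *50989^1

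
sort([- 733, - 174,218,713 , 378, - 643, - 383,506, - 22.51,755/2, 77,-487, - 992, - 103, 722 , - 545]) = [ - 992, - 733,-643, - 545, - 487, - 383, -174,-103, - 22.51,77 , 218, 755/2,378,506, 713,722]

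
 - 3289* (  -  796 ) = 2618044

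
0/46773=0 = 0.00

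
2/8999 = 2/8999 = 0.00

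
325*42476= 13804700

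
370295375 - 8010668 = 362284707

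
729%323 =83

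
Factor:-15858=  - 2^1* 3^2*881^1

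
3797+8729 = 12526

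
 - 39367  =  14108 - 53475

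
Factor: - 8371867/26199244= - 2^( - 2)*7^1*17^ ( - 1)*4877^( - 1 ) * 15139^1= -105973/331636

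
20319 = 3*6773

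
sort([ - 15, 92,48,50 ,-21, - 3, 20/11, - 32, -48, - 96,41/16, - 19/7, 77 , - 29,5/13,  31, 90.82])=[- 96, - 48, - 32, - 29, - 21, - 15, - 3, - 19/7,5/13,20/11,41/16, 31,48,50,77,90.82, 92 ] 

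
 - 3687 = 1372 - 5059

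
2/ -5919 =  - 2/5919 = - 0.00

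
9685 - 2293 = 7392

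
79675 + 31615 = 111290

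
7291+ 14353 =21644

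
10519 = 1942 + 8577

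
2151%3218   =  2151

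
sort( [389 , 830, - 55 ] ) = [-55,389, 830]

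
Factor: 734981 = 13^2*4349^1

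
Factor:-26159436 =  - 2^2 *3^6*8971^1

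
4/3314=2/1657 = 0.00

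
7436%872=460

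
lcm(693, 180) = 13860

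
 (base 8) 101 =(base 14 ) 49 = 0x41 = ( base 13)50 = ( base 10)65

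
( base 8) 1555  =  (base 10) 877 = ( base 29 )117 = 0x36D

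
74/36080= 37/18040 = 0.00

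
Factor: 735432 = 2^3*3^1*30643^1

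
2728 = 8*341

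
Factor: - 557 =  - 557^1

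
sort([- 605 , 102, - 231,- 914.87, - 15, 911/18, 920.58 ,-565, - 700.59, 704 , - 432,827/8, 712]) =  [ - 914.87 , - 700.59,  -  605 , - 565 , - 432, - 231, - 15,911/18 , 102,827/8, 704,712, 920.58]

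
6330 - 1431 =4899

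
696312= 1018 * 684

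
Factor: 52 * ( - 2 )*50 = -5200 =-2^4*5^2*13^1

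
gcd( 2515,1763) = 1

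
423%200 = 23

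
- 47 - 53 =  - 100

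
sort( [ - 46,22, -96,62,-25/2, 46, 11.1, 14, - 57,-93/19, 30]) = [- 96, - 57,-46, - 25/2, - 93/19, 11.1, 14, 22,30, 46, 62]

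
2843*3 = 8529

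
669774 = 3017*222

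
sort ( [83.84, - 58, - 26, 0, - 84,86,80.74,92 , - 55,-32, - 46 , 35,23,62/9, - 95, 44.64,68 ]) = [ - 95, - 84,-58, - 55 , -46,- 32, - 26, 0,62/9,23 , 35,44.64,68,80.74,83.84,86,92] 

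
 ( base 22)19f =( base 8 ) 1271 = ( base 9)854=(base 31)MF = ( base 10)697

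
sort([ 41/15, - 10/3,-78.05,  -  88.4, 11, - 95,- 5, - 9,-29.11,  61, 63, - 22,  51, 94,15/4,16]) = [ - 95, - 88.4  ,  -  78.05, - 29.11,-22, - 9 , - 5 , -10/3,41/15, 15/4  ,  11, 16,51, 61,63,94]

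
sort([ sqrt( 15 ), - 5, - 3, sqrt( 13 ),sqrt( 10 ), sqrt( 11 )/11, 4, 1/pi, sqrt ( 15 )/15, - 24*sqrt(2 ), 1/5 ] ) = [ - 24*sqrt ( 2), - 5, - 3, 1/5, sqrt (15 )/15, sqrt(11) /11,1/pi,sqrt(10 ),sqrt( 13), sqrt(15 ), 4]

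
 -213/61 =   -  4  +  31/61= - 3.49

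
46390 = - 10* (-4639)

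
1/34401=1/34401 = 0.00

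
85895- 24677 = 61218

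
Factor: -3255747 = - 3^1* 11^2 * 8969^1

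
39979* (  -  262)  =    -  10474498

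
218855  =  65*3367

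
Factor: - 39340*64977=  - 2^2 * 3^1*5^1*7^1*11^2 * 179^1 *281^1= - 2556195180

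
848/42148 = 212/10537 = 0.02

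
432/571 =432/571 = 0.76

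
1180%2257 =1180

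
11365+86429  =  97794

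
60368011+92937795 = 153305806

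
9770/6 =4885/3 = 1628.33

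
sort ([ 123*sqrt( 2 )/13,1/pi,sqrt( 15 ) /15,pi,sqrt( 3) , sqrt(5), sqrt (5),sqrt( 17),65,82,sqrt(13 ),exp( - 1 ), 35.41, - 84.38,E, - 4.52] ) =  [ - 84.38, - 4.52,  sqrt(15)/15,1/pi,exp(- 1),sqrt(3 ), sqrt( 5),sqrt(5 ),E,pi,sqrt( 13),sqrt( 17),123*sqrt( 2 ) /13, 35.41, 65, 82 ] 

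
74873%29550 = 15773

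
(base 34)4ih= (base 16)1485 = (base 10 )5253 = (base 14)1CB3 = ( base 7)21213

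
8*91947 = 735576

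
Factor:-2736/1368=  -  2 = - 2^1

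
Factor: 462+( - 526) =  - 64=- 2^6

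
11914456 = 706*16876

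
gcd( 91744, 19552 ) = 1504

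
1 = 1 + 0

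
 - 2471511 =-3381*731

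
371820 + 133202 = 505022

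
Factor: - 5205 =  - 3^1*5^1*347^1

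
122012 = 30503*4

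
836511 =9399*89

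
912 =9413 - 8501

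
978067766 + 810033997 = 1788101763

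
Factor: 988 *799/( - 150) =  -2^1  *3^( - 1 )*5^( - 2 )*13^1 * 17^1*19^1* 47^1 = -  394706/75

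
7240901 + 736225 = 7977126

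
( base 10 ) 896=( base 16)380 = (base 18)2DE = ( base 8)1600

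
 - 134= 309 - 443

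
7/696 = 7/696 = 0.01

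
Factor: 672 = 2^5*3^1*7^1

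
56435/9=56435/9 = 6270.56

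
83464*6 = 500784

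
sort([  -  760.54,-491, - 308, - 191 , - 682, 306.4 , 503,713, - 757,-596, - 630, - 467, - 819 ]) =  [-819, - 760.54, - 757, - 682,-630  , - 596 ,-491, - 467, - 308, - 191,306.4, 503, 713] 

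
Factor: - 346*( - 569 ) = 2^1 * 173^1 *569^1 = 196874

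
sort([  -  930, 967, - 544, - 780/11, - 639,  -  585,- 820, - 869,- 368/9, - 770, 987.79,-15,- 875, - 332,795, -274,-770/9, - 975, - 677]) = [-975, - 930,-875,-869, - 820, - 770,-677, - 639,-585, - 544,-332 ,-274, - 770/9, -780/11,-368/9,-15,795,967,987.79]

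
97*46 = 4462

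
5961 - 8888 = -2927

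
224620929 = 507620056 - 282999127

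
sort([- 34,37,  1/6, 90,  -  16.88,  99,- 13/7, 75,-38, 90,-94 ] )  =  [ - 94, -38,  -  34, - 16.88, - 13/7, 1/6, 37,75,90, 90,99]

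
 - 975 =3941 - 4916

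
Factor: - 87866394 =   -  2^1*3^1 * 7^1 * 11^1*23^1  *8269^1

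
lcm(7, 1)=7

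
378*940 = 355320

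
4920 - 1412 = 3508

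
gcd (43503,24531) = 51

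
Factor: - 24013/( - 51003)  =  3^(  -  3) * 11^1*37^1*59^1*1889^( - 1) 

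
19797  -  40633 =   -  20836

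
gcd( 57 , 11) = 1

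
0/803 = 0 = 0.00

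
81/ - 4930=- 1+4849/4930 =- 0.02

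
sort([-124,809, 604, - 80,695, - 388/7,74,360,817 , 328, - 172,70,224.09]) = [  -  172, - 124,- 80, - 388/7, 70,74,224.09,328,360, 604,695,809, 817] 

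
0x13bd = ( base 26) 7C9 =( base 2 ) 1001110111101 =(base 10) 5053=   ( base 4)1032331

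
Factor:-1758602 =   -  2^1*19^1 * 46279^1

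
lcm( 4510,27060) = 27060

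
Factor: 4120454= 2^1*13^1*19^2*439^1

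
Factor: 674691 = 3^1 * 224897^1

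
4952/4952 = 1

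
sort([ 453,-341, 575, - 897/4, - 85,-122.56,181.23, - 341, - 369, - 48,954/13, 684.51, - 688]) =[- 688, - 369, - 341, - 341, - 897/4, - 122.56, - 85,-48, 954/13,181.23, 453,575,684.51 ] 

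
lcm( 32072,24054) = 96216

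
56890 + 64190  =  121080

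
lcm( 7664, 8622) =68976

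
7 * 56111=392777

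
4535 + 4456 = 8991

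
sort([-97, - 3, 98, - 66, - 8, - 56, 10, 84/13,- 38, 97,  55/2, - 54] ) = [-97,-66, - 56, - 54,-38,-8,-3, 84/13, 10 , 55/2, 97, 98 ] 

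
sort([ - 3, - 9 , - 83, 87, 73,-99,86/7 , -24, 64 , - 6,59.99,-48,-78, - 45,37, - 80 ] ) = [-99 , - 83 ,  -  80, - 78,-48, - 45,-24,-9, - 6, - 3, 86/7,37, 59.99, 64, 73, 87] 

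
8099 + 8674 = 16773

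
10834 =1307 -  - 9527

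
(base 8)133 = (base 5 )331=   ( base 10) 91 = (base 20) 4b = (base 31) 2t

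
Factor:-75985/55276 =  - 5845/4252 = - 2^( - 2) * 5^1*7^1*167^1*1063^( - 1) 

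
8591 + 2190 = 10781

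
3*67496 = 202488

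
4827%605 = 592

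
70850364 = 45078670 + 25771694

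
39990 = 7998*5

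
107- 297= - 190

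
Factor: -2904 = - 2^3 * 3^1*11^2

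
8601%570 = 51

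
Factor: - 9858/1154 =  - 4929/577 = -3^1*31^1*53^1*577^(-1) 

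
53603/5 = 53603/5 = 10720.60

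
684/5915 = 684/5915 = 0.12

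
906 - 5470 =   -  4564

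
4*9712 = 38848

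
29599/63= 29599/63 = 469.83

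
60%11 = 5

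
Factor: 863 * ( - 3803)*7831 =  - 41^1*191^1*863^1*3803^1  =  - 25701255859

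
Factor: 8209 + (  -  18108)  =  -9899= -  19^1* 521^1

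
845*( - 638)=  - 539110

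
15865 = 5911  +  9954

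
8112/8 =1014  =  1014.00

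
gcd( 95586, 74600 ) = 2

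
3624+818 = 4442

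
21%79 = 21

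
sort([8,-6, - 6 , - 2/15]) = [  -  6,-6,-2/15,8 ] 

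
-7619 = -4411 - 3208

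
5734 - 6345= - 611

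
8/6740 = 2/1685= 0.00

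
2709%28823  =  2709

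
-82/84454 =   -  1 + 42186/42227 = -0.00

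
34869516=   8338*4182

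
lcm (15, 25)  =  75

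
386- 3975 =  - 3589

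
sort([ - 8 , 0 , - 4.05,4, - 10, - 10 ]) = [ - 10, - 10, - 8,-4.05, 0,4]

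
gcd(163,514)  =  1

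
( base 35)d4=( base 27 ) h0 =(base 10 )459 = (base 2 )111001011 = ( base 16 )1cb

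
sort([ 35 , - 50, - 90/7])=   [ - 50,-90/7, 35 ]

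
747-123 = 624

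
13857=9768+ 4089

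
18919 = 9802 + 9117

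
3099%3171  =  3099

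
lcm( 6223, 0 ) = 0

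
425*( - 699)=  - 297075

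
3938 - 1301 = 2637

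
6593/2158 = 3 + 119/2158  =  3.06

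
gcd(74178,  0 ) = 74178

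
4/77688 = 1/19422 = 0.00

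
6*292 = 1752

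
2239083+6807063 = 9046146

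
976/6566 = 488/3283 =0.15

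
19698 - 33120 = - 13422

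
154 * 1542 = 237468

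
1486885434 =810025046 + 676860388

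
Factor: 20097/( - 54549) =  - 7^1*19^( - 1 ) =- 7/19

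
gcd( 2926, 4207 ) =7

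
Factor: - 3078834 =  - 2^1*3^1*11^1*46649^1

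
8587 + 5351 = 13938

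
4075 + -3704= 371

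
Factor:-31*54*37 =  - 2^1*3^3*31^1*37^1 = -61938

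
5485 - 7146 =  - 1661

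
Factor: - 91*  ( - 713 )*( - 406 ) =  - 2^1*7^2* 13^1*23^1 * 29^1*31^1 = - 26342498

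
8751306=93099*94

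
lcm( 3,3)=3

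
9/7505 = 9/7505 = 0.00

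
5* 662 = 3310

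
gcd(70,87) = 1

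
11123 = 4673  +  6450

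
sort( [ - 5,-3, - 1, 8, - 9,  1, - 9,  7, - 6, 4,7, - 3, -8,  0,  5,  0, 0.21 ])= [  -  9,  -  9,-8,-6 , - 5 , - 3 , - 3,-1,0,0,  0.21, 1,  4, 5, 7, 7, 8 ] 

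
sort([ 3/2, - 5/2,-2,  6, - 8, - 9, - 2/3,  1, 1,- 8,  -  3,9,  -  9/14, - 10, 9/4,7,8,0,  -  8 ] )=[ - 10, - 9,-8,  -  8,- 8, - 3, - 5/2, - 2, - 2/3, - 9/14, 0,1  ,  1,3/2,9/4,6, 7, 8, 9]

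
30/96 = 5/16 = 0.31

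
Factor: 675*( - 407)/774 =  - 2^(  -  1) * 3^1*5^2*11^1 * 37^1*43^( - 1)=- 30525/86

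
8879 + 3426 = 12305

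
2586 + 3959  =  6545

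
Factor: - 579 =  - 3^1*193^1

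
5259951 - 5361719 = - 101768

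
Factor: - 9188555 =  - 5^1 *31^1*59281^1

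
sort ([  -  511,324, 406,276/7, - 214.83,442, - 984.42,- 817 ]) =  [ - 984.42 , - 817,-511, -214.83,276/7 , 324,406,  442]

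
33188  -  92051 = -58863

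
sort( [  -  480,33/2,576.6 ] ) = [ - 480 , 33/2,576.6]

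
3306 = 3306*1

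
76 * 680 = 51680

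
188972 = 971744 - 782772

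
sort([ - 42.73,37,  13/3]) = [ - 42.73, 13/3, 37] 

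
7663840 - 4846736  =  2817104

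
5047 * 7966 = 40204402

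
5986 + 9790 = 15776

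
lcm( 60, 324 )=1620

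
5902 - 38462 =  - 32560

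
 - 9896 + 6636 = -3260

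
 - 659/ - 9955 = 659/9955 = 0.07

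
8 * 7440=59520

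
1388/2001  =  1388/2001 = 0.69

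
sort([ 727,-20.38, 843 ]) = [  -  20.38,  727, 843 ] 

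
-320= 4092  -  4412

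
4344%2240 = 2104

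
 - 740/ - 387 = 740/387 = 1.91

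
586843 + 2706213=3293056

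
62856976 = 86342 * 728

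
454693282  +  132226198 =586919480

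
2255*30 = 67650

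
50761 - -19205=69966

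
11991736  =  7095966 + 4895770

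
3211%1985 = 1226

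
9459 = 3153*3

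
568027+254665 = 822692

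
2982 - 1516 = 1466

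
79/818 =79/818 = 0.10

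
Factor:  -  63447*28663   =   - 3^1*21149^1*28663^1 = - 1818581361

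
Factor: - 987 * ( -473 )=3^1*7^1*11^1*43^1*47^1 =466851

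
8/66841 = 8/66841 = 0.00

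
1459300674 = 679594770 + 779705904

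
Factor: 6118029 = 3^2*679781^1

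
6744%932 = 220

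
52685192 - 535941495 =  - 483256303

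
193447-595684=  - 402237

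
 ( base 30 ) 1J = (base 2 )110001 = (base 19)2b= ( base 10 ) 49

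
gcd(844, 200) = 4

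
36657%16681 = 3295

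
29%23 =6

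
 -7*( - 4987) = 34909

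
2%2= 0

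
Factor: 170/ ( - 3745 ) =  - 2^1 * 7^( - 1)*17^1*107^( - 1 ) = - 34/749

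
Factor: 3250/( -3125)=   -  2^1*5^ ( - 2)*13^1 = - 26/25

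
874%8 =2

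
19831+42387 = 62218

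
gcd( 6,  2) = 2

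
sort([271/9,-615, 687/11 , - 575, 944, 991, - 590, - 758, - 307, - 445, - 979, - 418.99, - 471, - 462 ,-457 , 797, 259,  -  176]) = [ -979,  -  758, -615,-590,  -  575,-471,-462, - 457, -445,  -  418.99, - 307  , - 176,271/9,687/11, 259,797,  944 , 991]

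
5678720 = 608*9340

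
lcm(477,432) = 22896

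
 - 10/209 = -1 + 199/209= - 0.05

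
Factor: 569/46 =2^(-1)* 23^(-1)*569^1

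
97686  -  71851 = 25835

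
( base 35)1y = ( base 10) 69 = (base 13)54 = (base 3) 2120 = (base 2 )1000101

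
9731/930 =9731/930 =10.46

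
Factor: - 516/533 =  - 2^2*3^1  *13^(-1)*41^( - 1) * 43^1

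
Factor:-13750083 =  - 3^2*383^1*3989^1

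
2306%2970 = 2306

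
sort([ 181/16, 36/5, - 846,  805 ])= [ - 846, 36/5, 181/16,805]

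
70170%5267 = 1699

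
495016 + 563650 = 1058666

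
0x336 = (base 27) 13c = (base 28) 11a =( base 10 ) 822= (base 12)586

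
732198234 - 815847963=-83649729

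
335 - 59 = 276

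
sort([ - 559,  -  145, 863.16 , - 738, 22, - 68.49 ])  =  [ - 738 ,-559, - 145, - 68.49,22, 863.16 ]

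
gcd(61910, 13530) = 410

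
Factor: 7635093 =3^1*19^1*133949^1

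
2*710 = 1420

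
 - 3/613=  - 1+610/613= - 0.00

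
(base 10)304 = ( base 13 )1A5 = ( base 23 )D5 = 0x130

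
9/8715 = 3/2905 = 0.00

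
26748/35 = 26748/35= 764.23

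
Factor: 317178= 2^1*3^2 * 67^1*263^1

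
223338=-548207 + 771545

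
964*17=16388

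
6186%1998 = 192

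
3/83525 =3/83525 = 0.00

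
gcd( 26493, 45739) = 1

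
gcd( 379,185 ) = 1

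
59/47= 1+12/47 = 1.26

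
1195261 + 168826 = 1364087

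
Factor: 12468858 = 2^1 * 3^1 * 241^1*8623^1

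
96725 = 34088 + 62637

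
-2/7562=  - 1  +  3780/3781 = -0.00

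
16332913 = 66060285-49727372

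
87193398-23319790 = 63873608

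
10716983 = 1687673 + 9029310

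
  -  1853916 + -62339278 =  - 64193194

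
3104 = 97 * 32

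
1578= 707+871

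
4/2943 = 4/2943 = 0.00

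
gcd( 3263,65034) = 1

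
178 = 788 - 610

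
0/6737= 0 = 0.00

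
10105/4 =10105/4 = 2526.25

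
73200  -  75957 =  - 2757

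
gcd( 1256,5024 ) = 1256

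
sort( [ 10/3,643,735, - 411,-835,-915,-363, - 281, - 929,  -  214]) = [ - 929, - 915, - 835, -411, - 363, - 281,-214, 10/3,643, 735]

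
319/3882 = 319/3882=0.08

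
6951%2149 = 504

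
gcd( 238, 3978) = 34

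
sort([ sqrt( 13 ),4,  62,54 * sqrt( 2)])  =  [sqrt( 13), 4,62,54*sqrt( 2) ]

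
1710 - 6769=-5059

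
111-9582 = - 9471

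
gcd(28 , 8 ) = 4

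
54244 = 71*764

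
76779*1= 76779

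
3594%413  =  290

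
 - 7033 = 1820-8853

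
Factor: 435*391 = 3^1*5^1*17^1*23^1 * 29^1 = 170085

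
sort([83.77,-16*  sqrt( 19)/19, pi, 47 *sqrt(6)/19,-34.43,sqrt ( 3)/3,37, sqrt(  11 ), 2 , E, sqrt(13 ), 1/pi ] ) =[  -  34.43, - 16*sqrt(19)/19,1/pi,sqrt(3)/3, 2, E, pi,sqrt( 11 ), sqrt (13),  47*sqrt (6)/19, 37 , 83.77 ]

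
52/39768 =13/9942=0.00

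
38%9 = 2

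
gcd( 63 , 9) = 9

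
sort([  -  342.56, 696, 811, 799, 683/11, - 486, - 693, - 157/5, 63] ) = [-693,-486,-342.56, - 157/5,683/11,  63,696, 799, 811]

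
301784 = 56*5389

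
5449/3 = 5449/3= 1816.33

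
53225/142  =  374 + 117/142 =374.82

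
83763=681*123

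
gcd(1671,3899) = 557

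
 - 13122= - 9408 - 3714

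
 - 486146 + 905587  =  419441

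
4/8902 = 2/4451  =  0.00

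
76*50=3800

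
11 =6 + 5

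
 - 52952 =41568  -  94520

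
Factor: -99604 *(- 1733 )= 172613732= 2^2*37^1*673^1*1733^1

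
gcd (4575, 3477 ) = 183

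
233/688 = 233/688 = 0.34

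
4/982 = 2/491 = 0.00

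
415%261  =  154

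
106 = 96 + 10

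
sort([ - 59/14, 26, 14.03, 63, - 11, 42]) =[  -  11, -59/14 , 14.03 , 26 , 42,63] 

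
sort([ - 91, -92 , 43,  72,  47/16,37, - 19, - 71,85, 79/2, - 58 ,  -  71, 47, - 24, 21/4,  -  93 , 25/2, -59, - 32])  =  [ - 93, - 92, - 91, - 71, - 71,-59, - 58, - 32, - 24, - 19, 47/16,  21/4 , 25/2,37,79/2,43 , 47 , 72,85]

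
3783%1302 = 1179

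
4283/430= 4283/430 = 9.96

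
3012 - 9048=- 6036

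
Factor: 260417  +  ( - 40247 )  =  2^1*3^1*5^1*41^1 * 179^1 = 220170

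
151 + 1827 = 1978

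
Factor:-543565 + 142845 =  - 2^4 * 5^1 * 5009^1 = -400720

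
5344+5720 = 11064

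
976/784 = 61/49 = 1.24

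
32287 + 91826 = 124113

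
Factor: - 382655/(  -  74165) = 29^2*163^( - 1 ) = 841/163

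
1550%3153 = 1550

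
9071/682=13 + 205/682 = 13.30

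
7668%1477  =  283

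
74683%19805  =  15268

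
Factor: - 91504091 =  - 7^1*13072013^1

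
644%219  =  206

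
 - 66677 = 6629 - 73306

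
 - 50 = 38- 88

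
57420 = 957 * 60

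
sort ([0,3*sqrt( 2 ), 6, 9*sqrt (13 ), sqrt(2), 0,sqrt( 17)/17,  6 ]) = [ 0, 0,sqrt(17 ) /17, sqrt (2),3*sqrt (2 ), 6,6,9*sqrt ( 13 )]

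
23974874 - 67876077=  -  43901203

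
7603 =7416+187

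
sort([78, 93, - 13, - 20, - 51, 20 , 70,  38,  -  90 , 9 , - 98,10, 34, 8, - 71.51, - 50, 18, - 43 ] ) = [ - 98, - 90,  -  71.51, - 51 , - 50, - 43, - 20 , - 13,8, 9,  10, 18, 20,34, 38, 70, 78, 93]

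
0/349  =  0= 0.00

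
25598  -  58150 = - 32552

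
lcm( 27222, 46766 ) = 1823874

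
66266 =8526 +57740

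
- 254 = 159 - 413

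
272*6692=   1820224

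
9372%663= 90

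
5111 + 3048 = 8159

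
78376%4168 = 3352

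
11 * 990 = 10890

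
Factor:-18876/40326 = - 2^1*11^1 *47^(-1) = - 22/47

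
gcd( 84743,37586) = 1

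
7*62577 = 438039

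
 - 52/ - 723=52/723 = 0.07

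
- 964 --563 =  - 401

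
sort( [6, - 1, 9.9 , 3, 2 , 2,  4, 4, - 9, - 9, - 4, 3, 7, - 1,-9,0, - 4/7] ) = [ - 9, - 9,  -  9, - 4,-1, - 1,-4/7 , 0, 2, 2,3, 3, 4, 4,6,  7,9.9]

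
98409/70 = 98409/70 = 1405.84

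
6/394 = 3/197 = 0.02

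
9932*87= 864084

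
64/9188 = 16/2297 = 0.01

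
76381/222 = 344 + 13/222 = 344.06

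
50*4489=224450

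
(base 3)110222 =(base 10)350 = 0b101011110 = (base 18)118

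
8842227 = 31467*281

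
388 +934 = 1322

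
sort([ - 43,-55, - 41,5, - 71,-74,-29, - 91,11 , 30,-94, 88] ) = [ - 94, - 91, - 74,  -  71, - 55, - 43 ,  -  41,-29, 5,11,30,88]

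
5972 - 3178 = 2794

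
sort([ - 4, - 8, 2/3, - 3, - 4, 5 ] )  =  [ - 8, - 4, - 4, - 3,2/3, 5] 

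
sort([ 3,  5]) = [ 3, 5]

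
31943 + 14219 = 46162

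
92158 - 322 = 91836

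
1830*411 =752130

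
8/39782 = 4/19891 = 0.00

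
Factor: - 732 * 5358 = -2^3 * 3^2*19^1*47^1 *61^1 =- 3922056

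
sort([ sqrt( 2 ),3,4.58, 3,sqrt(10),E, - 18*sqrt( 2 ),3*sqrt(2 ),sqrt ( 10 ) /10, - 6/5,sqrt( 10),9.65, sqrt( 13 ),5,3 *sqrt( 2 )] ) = [ - 18*sqrt (2 ), - 6/5,sqrt(10 )/10 , sqrt (2 ),E, 3, 3,sqrt (10),sqrt(10 ), sqrt( 13 ), 3*sqrt (2 ),3*sqrt(2 ),  4.58,5, 9.65] 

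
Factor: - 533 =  - 13^1 * 41^1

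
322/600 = 161/300 = 0.54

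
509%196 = 117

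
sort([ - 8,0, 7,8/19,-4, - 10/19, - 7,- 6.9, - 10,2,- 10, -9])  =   [  -  10, - 10 , - 9,  -  8, - 7, - 6.9, - 4, - 10/19, 0,8/19,2,7]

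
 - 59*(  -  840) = 49560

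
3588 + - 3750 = -162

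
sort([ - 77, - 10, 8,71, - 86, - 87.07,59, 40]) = [  -  87.07, -86 , - 77, - 10,8, 40, 59,71]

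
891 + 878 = 1769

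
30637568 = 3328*9206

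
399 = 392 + 7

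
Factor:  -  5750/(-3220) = 25/14 = 2^( - 1) * 5^2*7^(-1)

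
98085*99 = 9710415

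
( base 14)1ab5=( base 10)4863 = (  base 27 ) 6I3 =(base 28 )65j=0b1001011111111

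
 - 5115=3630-8745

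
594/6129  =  22/227 = 0.10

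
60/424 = 15/106=0.14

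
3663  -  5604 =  - 1941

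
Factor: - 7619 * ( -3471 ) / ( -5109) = -678091/131 = - 19^1*89^1*131^ ( - 1 )*401^1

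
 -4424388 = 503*( - 8796 )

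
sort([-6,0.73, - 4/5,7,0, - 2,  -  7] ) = [-7,- 6,-2,-4/5,0,0.73,7]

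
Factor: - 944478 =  - 2^1*3^2*137^1 *383^1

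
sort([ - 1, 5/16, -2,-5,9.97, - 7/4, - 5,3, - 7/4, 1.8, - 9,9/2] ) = [ - 9, - 5, - 5, - 2, - 7/4, - 7/4, - 1,5/16,1.8,3, 9/2,  9.97]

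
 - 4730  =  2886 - 7616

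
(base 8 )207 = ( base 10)135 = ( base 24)5f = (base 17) 7g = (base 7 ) 252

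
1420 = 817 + 603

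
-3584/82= -44 +12/41 = - 43.71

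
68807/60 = 68807/60 = 1146.78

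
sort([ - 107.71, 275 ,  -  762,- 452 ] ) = [ - 762  ,  -  452, - 107.71, 275 ]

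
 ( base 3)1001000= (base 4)23310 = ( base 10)756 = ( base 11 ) 628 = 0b1011110100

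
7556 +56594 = 64150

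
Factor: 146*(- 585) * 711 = - 60726510=- 2^1* 3^4*5^1*13^1*73^1*79^1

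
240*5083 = 1219920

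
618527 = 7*88361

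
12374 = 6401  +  5973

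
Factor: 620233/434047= 37^( - 1)*11731^( - 1)*620233^1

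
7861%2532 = 265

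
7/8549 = 7/8549 = 0.00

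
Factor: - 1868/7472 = -1/4 = - 2^( - 2)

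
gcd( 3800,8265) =95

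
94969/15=94969/15 = 6331.27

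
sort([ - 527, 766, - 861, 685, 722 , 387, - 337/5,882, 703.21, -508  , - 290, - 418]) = [- 861, - 527,-508, - 418, - 290, - 337/5, 387,685, 703.21, 722,766,882 ]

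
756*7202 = 5444712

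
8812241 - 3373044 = 5439197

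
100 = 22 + 78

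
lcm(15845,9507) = 47535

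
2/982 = 1/491 = 0.00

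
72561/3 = 24187 = 24187.00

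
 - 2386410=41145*( - 58 )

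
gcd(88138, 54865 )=1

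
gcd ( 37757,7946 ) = 1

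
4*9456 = 37824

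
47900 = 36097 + 11803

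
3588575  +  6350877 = 9939452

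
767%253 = 8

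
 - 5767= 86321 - 92088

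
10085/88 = 10085/88 = 114.60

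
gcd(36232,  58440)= 8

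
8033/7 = 1147 + 4/7=1147.57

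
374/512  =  187/256  =  0.73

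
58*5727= 332166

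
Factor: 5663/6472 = 7/8 = 2^( - 3)*7^1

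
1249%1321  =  1249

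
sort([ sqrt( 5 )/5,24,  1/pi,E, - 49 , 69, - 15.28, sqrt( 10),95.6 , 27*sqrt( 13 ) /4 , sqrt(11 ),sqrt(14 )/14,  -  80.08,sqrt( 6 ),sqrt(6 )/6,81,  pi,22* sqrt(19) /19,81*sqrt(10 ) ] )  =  [ - 80.08,-49, - 15.28,sqrt (14 ) /14, 1/pi,sqrt ( 6 ) /6, sqrt ( 5) /5,sqrt (6), E,pi, sqrt( 10),sqrt(11 ),22 * sqrt(19) /19 , 24, 27 * sqrt( 13 ) /4, 69, 81,95.6,81*sqrt(10)]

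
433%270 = 163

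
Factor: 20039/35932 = 2^(-2)  *13^( - 1)*29^1 = 29/52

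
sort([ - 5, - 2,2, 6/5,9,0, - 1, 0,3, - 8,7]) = [-8, - 5, - 2, - 1,0, 0  ,  6/5,2,3, 7, 9]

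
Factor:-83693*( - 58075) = 5^2*23^1*101^1*127^1*659^1 = 4860470975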